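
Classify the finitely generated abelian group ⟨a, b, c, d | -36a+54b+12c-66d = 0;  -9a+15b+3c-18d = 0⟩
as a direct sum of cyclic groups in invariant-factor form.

rank_ℚ(R)=2; free=4−2=2
SNF(R) diag = [3, 6] → torsion [3, 6]

Answer: M ≅ ℤ^2 ⊕ ℤ/3 ⊕ ℤ/6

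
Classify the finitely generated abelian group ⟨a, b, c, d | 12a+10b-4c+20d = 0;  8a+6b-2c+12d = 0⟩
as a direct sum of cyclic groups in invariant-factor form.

rank_ℚ(R)=2; free=4−2=2
SNF(R) diag = [2, 2] → torsion [2, 2]

Answer: M ≅ ℤ^2 ⊕ ℤ/2 ⊕ ℤ/2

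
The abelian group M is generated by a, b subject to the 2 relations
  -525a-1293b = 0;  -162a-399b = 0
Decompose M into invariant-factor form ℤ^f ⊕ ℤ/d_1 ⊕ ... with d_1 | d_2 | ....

Answer: M ≅ ℤ/3 ⊕ ℤ/3

Derivation:
rank_ℚ(R)=2; free=2−2=0
SNF(R) diag = [3, 3] → torsion [3, 3]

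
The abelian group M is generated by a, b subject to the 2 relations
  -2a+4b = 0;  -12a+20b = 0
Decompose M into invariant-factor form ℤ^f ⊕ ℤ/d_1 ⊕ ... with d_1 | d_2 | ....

rank_ℚ(R)=2; free=2−2=0
SNF(R) diag = [2, 4] → torsion [2, 4]

Answer: M ≅ ℤ/2 ⊕ ℤ/4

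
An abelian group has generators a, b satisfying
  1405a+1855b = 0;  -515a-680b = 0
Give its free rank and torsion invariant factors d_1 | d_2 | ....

Answer: M ≅ ℤ/5 ⊕ ℤ/15

Derivation:
rank_ℚ(R)=2; free=2−2=0
SNF(R) diag = [5, 15] → torsion [5, 15]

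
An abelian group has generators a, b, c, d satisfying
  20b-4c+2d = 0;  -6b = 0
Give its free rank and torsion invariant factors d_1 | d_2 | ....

rank_ℚ(R)=2; free=4−2=2
SNF(R) diag = [2, 6] → torsion [2, 6]

Answer: M ≅ ℤ^2 ⊕ ℤ/2 ⊕ ℤ/6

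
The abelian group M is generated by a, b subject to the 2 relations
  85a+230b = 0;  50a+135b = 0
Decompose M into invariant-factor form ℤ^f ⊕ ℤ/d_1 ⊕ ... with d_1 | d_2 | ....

rank_ℚ(R)=2; free=2−2=0
SNF(R) diag = [5, 5] → torsion [5, 5]

Answer: M ≅ ℤ/5 ⊕ ℤ/5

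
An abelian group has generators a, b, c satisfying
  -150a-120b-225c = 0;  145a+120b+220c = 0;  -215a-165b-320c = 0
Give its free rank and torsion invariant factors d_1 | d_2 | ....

Answer: M ≅ ℤ/5 ⊕ ℤ/15 ⊕ ℤ/15

Derivation:
rank_ℚ(R)=3; free=3−3=0
SNF(R) diag = [5, 15, 15] → torsion [5, 15, 15]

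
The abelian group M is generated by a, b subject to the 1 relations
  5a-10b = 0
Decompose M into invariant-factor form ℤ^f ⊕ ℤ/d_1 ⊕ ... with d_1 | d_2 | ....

rank_ℚ(R)=1; free=2−1=1
SNF(R) diag = [5] → torsion [5]

Answer: M ≅ ℤ^1 ⊕ ℤ/5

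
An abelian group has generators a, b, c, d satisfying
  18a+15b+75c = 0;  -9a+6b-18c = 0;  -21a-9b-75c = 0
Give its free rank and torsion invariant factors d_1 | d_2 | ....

rank_ℚ(R)=3; free=4−3=1
SNF(R) diag = [3, 3, 6] → torsion [3, 3, 6]

Answer: M ≅ ℤ^1 ⊕ ℤ/3 ⊕ ℤ/3 ⊕ ℤ/6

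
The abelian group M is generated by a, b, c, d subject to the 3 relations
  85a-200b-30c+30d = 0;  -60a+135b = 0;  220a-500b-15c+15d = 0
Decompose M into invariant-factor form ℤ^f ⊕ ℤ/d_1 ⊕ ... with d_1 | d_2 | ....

Answer: M ≅ ℤ^1 ⊕ ℤ/5 ⊕ ℤ/15 ⊕ ℤ/15

Derivation:
rank_ℚ(R)=3; free=4−3=1
SNF(R) diag = [5, 15, 15] → torsion [5, 15, 15]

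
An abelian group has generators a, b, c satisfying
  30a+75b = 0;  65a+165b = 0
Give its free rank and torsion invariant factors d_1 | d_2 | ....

rank_ℚ(R)=2; free=3−2=1
SNF(R) diag = [5, 15] → torsion [5, 15]

Answer: M ≅ ℤ^1 ⊕ ℤ/5 ⊕ ℤ/15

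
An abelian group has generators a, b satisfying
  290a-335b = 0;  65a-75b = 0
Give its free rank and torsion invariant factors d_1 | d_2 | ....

rank_ℚ(R)=2; free=2−2=0
SNF(R) diag = [5, 5] → torsion [5, 5]

Answer: M ≅ ℤ/5 ⊕ ℤ/5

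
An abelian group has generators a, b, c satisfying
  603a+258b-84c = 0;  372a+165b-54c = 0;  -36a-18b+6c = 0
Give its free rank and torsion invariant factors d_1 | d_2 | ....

rank_ℚ(R)=3; free=3−3=0
SNF(R) diag = [3, 3, 6] → torsion [3, 3, 6]

Answer: M ≅ ℤ/3 ⊕ ℤ/3 ⊕ ℤ/6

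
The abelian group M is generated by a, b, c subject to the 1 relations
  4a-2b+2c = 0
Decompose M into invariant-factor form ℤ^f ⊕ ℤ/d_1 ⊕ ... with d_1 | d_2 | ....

rank_ℚ(R)=1; free=3−1=2
SNF(R) diag = [2] → torsion [2]

Answer: M ≅ ℤ^2 ⊕ ℤ/2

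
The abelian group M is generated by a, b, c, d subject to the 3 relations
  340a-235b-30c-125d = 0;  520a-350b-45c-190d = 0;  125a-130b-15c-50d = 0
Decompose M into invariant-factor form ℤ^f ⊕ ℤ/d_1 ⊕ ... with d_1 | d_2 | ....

Answer: M ≅ ℤ^1 ⊕ ℤ/5 ⊕ ℤ/5 ⊕ ℤ/15

Derivation:
rank_ℚ(R)=3; free=4−3=1
SNF(R) diag = [5, 5, 15] → torsion [5, 5, 15]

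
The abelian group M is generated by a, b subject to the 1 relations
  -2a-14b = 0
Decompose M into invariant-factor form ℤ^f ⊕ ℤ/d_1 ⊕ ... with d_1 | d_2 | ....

rank_ℚ(R)=1; free=2−1=1
SNF(R) diag = [2] → torsion [2]

Answer: M ≅ ℤ^1 ⊕ ℤ/2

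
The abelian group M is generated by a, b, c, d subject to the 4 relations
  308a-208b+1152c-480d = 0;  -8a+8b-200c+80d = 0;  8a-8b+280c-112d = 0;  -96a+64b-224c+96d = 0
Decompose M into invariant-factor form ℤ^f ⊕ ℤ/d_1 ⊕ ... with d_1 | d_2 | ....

rank_ℚ(R)=4; free=4−4=0
SNF(R) diag = [4, 8, 16, 32] → torsion [4, 8, 16, 32]

Answer: M ≅ ℤ/4 ⊕ ℤ/8 ⊕ ℤ/16 ⊕ ℤ/32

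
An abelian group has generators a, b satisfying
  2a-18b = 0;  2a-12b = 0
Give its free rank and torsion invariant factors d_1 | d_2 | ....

Answer: M ≅ ℤ/2 ⊕ ℤ/6

Derivation:
rank_ℚ(R)=2; free=2−2=0
SNF(R) diag = [2, 6] → torsion [2, 6]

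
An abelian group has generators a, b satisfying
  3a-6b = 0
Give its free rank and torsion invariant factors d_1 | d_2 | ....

Answer: M ≅ ℤ^1 ⊕ ℤ/3

Derivation:
rank_ℚ(R)=1; free=2−1=1
SNF(R) diag = [3] → torsion [3]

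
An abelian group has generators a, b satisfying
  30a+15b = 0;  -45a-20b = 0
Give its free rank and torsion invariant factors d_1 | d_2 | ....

Answer: M ≅ ℤ/5 ⊕ ℤ/15

Derivation:
rank_ℚ(R)=2; free=2−2=0
SNF(R) diag = [5, 15] → torsion [5, 15]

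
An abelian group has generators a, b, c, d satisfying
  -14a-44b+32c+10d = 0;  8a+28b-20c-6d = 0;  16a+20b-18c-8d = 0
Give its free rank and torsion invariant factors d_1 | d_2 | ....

rank_ℚ(R)=3; free=4−3=1
SNF(R) diag = [2, 2, 2] → torsion [2, 2, 2]

Answer: M ≅ ℤ^1 ⊕ ℤ/2 ⊕ ℤ/2 ⊕ ℤ/2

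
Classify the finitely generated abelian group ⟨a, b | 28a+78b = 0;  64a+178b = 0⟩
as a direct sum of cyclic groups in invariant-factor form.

Answer: M ≅ ℤ/2 ⊕ ℤ/4

Derivation:
rank_ℚ(R)=2; free=2−2=0
SNF(R) diag = [2, 4] → torsion [2, 4]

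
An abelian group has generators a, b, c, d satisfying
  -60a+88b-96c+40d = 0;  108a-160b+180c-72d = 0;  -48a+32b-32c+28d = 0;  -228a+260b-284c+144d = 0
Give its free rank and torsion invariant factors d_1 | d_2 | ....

rank_ℚ(R)=4; free=4−4=0
SNF(R) diag = [4, 4, 4, 12] → torsion [4, 4, 4, 12]

Answer: M ≅ ℤ/4 ⊕ ℤ/4 ⊕ ℤ/4 ⊕ ℤ/12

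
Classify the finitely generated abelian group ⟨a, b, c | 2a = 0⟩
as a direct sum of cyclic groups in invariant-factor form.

Answer: M ≅ ℤ^2 ⊕ ℤ/2

Derivation:
rank_ℚ(R)=1; free=3−1=2
SNF(R) diag = [2] → torsion [2]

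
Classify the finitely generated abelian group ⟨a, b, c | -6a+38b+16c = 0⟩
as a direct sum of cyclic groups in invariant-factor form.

rank_ℚ(R)=1; free=3−1=2
SNF(R) diag = [2] → torsion [2]

Answer: M ≅ ℤ^2 ⊕ ℤ/2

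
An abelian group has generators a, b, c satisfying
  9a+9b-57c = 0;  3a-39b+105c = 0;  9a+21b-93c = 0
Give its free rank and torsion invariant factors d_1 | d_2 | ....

Answer: M ≅ ℤ/3 ⊕ ℤ/6 ⊕ ℤ/12

Derivation:
rank_ℚ(R)=3; free=3−3=0
SNF(R) diag = [3, 6, 12] → torsion [3, 6, 12]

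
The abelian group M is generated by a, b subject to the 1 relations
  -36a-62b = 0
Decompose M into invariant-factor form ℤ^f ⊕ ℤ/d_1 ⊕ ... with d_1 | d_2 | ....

rank_ℚ(R)=1; free=2−1=1
SNF(R) diag = [2] → torsion [2]

Answer: M ≅ ℤ^1 ⊕ ℤ/2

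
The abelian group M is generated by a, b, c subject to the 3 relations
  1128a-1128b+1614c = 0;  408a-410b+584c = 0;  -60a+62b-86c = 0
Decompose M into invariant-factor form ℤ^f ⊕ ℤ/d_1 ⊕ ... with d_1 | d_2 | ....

Answer: M ≅ ℤ/2 ⊕ ℤ/6 ⊕ ℤ/12

Derivation:
rank_ℚ(R)=3; free=3−3=0
SNF(R) diag = [2, 6, 12] → torsion [2, 6, 12]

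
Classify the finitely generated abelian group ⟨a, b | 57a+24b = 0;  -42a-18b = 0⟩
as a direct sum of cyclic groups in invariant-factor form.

Answer: M ≅ ℤ/3 ⊕ ℤ/6

Derivation:
rank_ℚ(R)=2; free=2−2=0
SNF(R) diag = [3, 6] → torsion [3, 6]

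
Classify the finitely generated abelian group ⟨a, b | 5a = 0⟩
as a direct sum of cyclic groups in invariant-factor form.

rank_ℚ(R)=1; free=2−1=1
SNF(R) diag = [5] → torsion [5]

Answer: M ≅ ℤ^1 ⊕ ℤ/5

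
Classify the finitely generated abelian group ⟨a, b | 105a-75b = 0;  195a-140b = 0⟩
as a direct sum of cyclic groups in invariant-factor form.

Answer: M ≅ ℤ/5 ⊕ ℤ/15

Derivation:
rank_ℚ(R)=2; free=2−2=0
SNF(R) diag = [5, 15] → torsion [5, 15]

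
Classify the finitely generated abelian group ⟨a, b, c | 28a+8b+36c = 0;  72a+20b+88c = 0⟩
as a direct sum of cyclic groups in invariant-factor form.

rank_ℚ(R)=2; free=3−2=1
SNF(R) diag = [4, 4] → torsion [4, 4]

Answer: M ≅ ℤ^1 ⊕ ℤ/4 ⊕ ℤ/4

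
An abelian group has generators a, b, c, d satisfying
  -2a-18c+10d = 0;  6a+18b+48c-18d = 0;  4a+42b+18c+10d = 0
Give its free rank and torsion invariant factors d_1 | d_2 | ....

Answer: M ≅ ℤ^1 ⊕ ℤ/2 ⊕ ℤ/6 ⊕ ℤ/6

Derivation:
rank_ℚ(R)=3; free=4−3=1
SNF(R) diag = [2, 6, 6] → torsion [2, 6, 6]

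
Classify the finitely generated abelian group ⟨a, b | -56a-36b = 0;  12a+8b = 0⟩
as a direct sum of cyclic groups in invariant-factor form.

Answer: M ≅ ℤ/4 ⊕ ℤ/4

Derivation:
rank_ℚ(R)=2; free=2−2=0
SNF(R) diag = [4, 4] → torsion [4, 4]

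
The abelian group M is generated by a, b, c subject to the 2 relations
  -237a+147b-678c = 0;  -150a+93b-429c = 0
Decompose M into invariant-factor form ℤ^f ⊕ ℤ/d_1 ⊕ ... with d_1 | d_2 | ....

rank_ℚ(R)=2; free=3−2=1
SNF(R) diag = [3, 3] → torsion [3, 3]

Answer: M ≅ ℤ^1 ⊕ ℤ/3 ⊕ ℤ/3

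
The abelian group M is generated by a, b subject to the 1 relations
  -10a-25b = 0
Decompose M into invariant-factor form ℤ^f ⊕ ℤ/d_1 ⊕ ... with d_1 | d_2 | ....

rank_ℚ(R)=1; free=2−1=1
SNF(R) diag = [5] → torsion [5]

Answer: M ≅ ℤ^1 ⊕ ℤ/5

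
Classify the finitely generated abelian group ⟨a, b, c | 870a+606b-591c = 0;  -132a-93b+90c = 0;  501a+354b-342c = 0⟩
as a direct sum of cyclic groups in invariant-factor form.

Answer: M ≅ ℤ/3 ⊕ ℤ/3 ⊕ ℤ/9

Derivation:
rank_ℚ(R)=3; free=3−3=0
SNF(R) diag = [3, 3, 9] → torsion [3, 3, 9]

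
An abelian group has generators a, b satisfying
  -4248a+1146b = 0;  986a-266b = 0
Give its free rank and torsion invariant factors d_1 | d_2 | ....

Answer: M ≅ ℤ/2 ⊕ ℤ/6

Derivation:
rank_ℚ(R)=2; free=2−2=0
SNF(R) diag = [2, 6] → torsion [2, 6]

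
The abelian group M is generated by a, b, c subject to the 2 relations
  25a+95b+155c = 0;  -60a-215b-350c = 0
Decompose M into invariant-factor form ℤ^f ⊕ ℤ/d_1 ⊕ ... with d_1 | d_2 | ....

Answer: M ≅ ℤ^1 ⊕ ℤ/5 ⊕ ℤ/5

Derivation:
rank_ℚ(R)=2; free=3−2=1
SNF(R) diag = [5, 5] → torsion [5, 5]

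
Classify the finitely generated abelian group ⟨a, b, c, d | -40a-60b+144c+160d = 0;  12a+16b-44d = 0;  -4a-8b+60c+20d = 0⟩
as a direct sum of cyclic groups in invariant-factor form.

rank_ℚ(R)=3; free=4−3=1
SNF(R) diag = [4, 4, 12] → torsion [4, 4, 12]

Answer: M ≅ ℤ^1 ⊕ ℤ/4 ⊕ ℤ/4 ⊕ ℤ/12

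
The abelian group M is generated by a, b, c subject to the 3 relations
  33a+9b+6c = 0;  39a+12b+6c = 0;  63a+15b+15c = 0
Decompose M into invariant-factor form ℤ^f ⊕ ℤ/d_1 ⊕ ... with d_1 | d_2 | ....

rank_ℚ(R)=3; free=3−3=0
SNF(R) diag = [3, 3, 9] → torsion [3, 3, 9]

Answer: M ≅ ℤ/3 ⊕ ℤ/3 ⊕ ℤ/9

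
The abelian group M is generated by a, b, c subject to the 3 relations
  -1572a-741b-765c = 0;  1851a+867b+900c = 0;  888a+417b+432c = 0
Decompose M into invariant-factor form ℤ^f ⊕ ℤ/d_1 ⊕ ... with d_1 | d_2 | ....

Answer: M ≅ ℤ/3 ⊕ ℤ/9 ⊕ ℤ/27

Derivation:
rank_ℚ(R)=3; free=3−3=0
SNF(R) diag = [3, 9, 27] → torsion [3, 9, 27]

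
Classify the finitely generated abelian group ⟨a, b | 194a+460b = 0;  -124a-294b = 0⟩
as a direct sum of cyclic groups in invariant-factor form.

Answer: M ≅ ℤ/2 ⊕ ℤ/2

Derivation:
rank_ℚ(R)=2; free=2−2=0
SNF(R) diag = [2, 2] → torsion [2, 2]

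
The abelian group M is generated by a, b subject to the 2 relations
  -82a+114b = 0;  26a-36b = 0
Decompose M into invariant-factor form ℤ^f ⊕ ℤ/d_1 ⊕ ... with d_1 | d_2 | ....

Answer: M ≅ ℤ/2 ⊕ ℤ/6

Derivation:
rank_ℚ(R)=2; free=2−2=0
SNF(R) diag = [2, 6] → torsion [2, 6]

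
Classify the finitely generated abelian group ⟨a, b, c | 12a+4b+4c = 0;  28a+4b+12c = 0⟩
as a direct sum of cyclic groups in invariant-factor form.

Answer: M ≅ ℤ^1 ⊕ ℤ/4 ⊕ ℤ/8

Derivation:
rank_ℚ(R)=2; free=3−2=1
SNF(R) diag = [4, 8] → torsion [4, 8]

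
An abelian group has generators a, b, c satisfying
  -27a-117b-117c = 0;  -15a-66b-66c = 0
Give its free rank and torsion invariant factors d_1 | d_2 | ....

rank_ℚ(R)=2; free=3−2=1
SNF(R) diag = [3, 9] → torsion [3, 9]

Answer: M ≅ ℤ^1 ⊕ ℤ/3 ⊕ ℤ/9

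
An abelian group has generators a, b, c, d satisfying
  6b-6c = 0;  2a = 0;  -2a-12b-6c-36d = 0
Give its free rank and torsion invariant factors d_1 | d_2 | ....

Answer: M ≅ ℤ^1 ⊕ ℤ/2 ⊕ ℤ/6 ⊕ ℤ/18

Derivation:
rank_ℚ(R)=3; free=4−3=1
SNF(R) diag = [2, 6, 18] → torsion [2, 6, 18]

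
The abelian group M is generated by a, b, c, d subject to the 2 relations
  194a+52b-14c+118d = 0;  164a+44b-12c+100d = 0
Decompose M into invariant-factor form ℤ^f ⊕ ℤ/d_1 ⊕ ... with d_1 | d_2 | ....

Answer: M ≅ ℤ^2 ⊕ ℤ/2 ⊕ ℤ/4

Derivation:
rank_ℚ(R)=2; free=4−2=2
SNF(R) diag = [2, 4] → torsion [2, 4]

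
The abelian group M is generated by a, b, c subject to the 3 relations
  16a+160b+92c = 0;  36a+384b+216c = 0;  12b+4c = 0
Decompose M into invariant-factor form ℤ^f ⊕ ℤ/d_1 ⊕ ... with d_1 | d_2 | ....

Answer: M ≅ ℤ/4 ⊕ ℤ/4 ⊕ ℤ/12

Derivation:
rank_ℚ(R)=3; free=3−3=0
SNF(R) diag = [4, 4, 12] → torsion [4, 4, 12]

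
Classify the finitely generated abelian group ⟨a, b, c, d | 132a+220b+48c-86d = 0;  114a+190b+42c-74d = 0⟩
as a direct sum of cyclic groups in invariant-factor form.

Answer: M ≅ ℤ^2 ⊕ ℤ/2 ⊕ ℤ/6

Derivation:
rank_ℚ(R)=2; free=4−2=2
SNF(R) diag = [2, 6] → torsion [2, 6]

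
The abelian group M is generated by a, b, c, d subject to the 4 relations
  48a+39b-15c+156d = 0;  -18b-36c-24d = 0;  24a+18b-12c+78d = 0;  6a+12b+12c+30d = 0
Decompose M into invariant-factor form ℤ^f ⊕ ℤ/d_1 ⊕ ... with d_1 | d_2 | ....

Answer: M ≅ ℤ/3 ⊕ ℤ/6 ⊕ ℤ/6 ⊕ ℤ/6

Derivation:
rank_ℚ(R)=4; free=4−4=0
SNF(R) diag = [3, 6, 6, 6] → torsion [3, 6, 6, 6]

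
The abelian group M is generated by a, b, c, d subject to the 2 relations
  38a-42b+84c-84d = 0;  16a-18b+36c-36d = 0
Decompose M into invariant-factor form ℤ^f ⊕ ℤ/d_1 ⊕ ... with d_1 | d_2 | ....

rank_ℚ(R)=2; free=4−2=2
SNF(R) diag = [2, 6] → torsion [2, 6]

Answer: M ≅ ℤ^2 ⊕ ℤ/2 ⊕ ℤ/6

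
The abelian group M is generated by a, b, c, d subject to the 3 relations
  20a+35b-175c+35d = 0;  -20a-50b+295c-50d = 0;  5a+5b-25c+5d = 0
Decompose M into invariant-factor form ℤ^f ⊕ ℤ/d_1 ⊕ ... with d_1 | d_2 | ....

Answer: M ≅ ℤ^1 ⊕ ℤ/5 ⊕ ℤ/15 ⊕ ℤ/45

Derivation:
rank_ℚ(R)=3; free=4−3=1
SNF(R) diag = [5, 15, 45] → torsion [5, 15, 45]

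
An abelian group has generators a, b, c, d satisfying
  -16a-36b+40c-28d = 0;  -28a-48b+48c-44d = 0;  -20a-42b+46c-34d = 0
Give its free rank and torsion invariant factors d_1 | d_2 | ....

Answer: M ≅ ℤ^1 ⊕ ℤ/2 ⊕ ℤ/4 ⊕ ℤ/4

Derivation:
rank_ℚ(R)=3; free=4−3=1
SNF(R) diag = [2, 4, 4] → torsion [2, 4, 4]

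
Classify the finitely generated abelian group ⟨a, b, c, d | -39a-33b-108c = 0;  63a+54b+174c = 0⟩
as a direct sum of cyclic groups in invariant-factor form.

rank_ℚ(R)=2; free=4−2=2
SNF(R) diag = [3, 3] → torsion [3, 3]

Answer: M ≅ ℤ^2 ⊕ ℤ/3 ⊕ ℤ/3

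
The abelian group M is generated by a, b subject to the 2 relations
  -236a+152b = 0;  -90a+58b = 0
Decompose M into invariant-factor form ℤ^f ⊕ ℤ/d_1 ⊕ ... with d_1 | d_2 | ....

rank_ℚ(R)=2; free=2−2=0
SNF(R) diag = [2, 4] → torsion [2, 4]

Answer: M ≅ ℤ/2 ⊕ ℤ/4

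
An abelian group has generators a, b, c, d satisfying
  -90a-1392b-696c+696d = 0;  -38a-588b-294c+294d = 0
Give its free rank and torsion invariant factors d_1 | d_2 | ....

Answer: M ≅ ℤ^2 ⊕ ℤ/2 ⊕ ℤ/6

Derivation:
rank_ℚ(R)=2; free=4−2=2
SNF(R) diag = [2, 6] → torsion [2, 6]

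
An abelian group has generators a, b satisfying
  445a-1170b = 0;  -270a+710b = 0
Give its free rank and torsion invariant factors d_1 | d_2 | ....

Answer: M ≅ ℤ/5 ⊕ ℤ/10

Derivation:
rank_ℚ(R)=2; free=2−2=0
SNF(R) diag = [5, 10] → torsion [5, 10]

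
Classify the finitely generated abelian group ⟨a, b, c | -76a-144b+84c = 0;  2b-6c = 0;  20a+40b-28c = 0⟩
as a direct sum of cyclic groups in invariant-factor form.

rank_ℚ(R)=3; free=3−3=0
SNF(R) diag = [2, 4, 8] → torsion [2, 4, 8]

Answer: M ≅ ℤ/2 ⊕ ℤ/4 ⊕ ℤ/8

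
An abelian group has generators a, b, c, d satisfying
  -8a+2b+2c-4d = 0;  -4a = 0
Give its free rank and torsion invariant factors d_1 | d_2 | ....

Answer: M ≅ ℤ^2 ⊕ ℤ/2 ⊕ ℤ/4

Derivation:
rank_ℚ(R)=2; free=4−2=2
SNF(R) diag = [2, 4] → torsion [2, 4]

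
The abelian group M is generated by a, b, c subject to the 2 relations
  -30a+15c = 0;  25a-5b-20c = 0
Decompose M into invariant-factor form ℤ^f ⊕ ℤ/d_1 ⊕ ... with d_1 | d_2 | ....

Answer: M ≅ ℤ^1 ⊕ ℤ/5 ⊕ ℤ/15

Derivation:
rank_ℚ(R)=2; free=3−2=1
SNF(R) diag = [5, 15] → torsion [5, 15]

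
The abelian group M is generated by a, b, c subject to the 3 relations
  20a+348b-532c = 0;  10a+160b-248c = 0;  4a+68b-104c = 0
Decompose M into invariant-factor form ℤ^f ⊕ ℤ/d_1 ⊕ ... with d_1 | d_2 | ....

rank_ℚ(R)=3; free=3−3=0
SNF(R) diag = [2, 4, 12] → torsion [2, 4, 12]

Answer: M ≅ ℤ/2 ⊕ ℤ/4 ⊕ ℤ/12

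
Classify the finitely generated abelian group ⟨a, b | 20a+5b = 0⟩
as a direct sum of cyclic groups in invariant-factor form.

Answer: M ≅ ℤ^1 ⊕ ℤ/5

Derivation:
rank_ℚ(R)=1; free=2−1=1
SNF(R) diag = [5] → torsion [5]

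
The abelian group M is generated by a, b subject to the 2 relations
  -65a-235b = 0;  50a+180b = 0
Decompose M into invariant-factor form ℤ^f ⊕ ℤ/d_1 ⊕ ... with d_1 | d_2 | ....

rank_ℚ(R)=2; free=2−2=0
SNF(R) diag = [5, 10] → torsion [5, 10]

Answer: M ≅ ℤ/5 ⊕ ℤ/10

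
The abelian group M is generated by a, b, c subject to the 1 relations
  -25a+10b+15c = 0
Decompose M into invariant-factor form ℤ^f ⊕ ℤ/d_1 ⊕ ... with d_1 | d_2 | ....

rank_ℚ(R)=1; free=3−1=2
SNF(R) diag = [5] → torsion [5]

Answer: M ≅ ℤ^2 ⊕ ℤ/5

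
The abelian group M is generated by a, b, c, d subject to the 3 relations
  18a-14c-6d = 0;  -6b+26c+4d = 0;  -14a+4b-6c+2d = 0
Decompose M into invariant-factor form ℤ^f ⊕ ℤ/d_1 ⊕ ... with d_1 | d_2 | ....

Answer: M ≅ ℤ^1 ⊕ ℤ/2 ⊕ ℤ/2 ⊕ ℤ/4

Derivation:
rank_ℚ(R)=3; free=4−3=1
SNF(R) diag = [2, 2, 4] → torsion [2, 2, 4]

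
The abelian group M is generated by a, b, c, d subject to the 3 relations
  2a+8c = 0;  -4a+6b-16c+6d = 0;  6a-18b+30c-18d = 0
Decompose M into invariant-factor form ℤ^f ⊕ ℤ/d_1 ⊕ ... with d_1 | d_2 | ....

Answer: M ≅ ℤ^1 ⊕ ℤ/2 ⊕ ℤ/6 ⊕ ℤ/6

Derivation:
rank_ℚ(R)=3; free=4−3=1
SNF(R) diag = [2, 6, 6] → torsion [2, 6, 6]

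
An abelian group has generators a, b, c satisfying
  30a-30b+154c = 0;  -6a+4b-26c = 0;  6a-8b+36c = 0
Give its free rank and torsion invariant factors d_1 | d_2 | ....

Answer: M ≅ ℤ/2 ⊕ ℤ/2 ⊕ ℤ/6

Derivation:
rank_ℚ(R)=3; free=3−3=0
SNF(R) diag = [2, 2, 6] → torsion [2, 2, 6]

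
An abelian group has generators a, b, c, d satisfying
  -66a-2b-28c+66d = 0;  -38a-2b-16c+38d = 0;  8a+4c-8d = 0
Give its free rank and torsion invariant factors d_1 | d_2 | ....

Answer: M ≅ ℤ^1 ⊕ ℤ/2 ⊕ ℤ/4 ⊕ ℤ/4

Derivation:
rank_ℚ(R)=3; free=4−3=1
SNF(R) diag = [2, 4, 4] → torsion [2, 4, 4]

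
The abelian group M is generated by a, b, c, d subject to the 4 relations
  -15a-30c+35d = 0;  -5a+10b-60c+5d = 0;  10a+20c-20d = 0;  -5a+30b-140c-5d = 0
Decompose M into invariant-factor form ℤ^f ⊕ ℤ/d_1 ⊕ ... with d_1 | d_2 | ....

rank_ℚ(R)=4; free=4−4=0
SNF(R) diag = [5, 10, 10, 20] → torsion [5, 10, 10, 20]

Answer: M ≅ ℤ/5 ⊕ ℤ/10 ⊕ ℤ/10 ⊕ ℤ/20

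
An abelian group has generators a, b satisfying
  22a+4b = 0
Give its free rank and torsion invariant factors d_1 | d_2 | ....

rank_ℚ(R)=1; free=2−1=1
SNF(R) diag = [2] → torsion [2]

Answer: M ≅ ℤ^1 ⊕ ℤ/2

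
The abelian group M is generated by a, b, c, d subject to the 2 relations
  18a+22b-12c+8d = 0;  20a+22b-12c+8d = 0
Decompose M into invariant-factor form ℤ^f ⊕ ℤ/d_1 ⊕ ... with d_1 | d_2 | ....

rank_ℚ(R)=2; free=4−2=2
SNF(R) diag = [2, 2] → torsion [2, 2]

Answer: M ≅ ℤ^2 ⊕ ℤ/2 ⊕ ℤ/2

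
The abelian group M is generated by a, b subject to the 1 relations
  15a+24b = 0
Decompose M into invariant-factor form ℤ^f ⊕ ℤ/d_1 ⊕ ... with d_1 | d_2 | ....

Answer: M ≅ ℤ^1 ⊕ ℤ/3

Derivation:
rank_ℚ(R)=1; free=2−1=1
SNF(R) diag = [3] → torsion [3]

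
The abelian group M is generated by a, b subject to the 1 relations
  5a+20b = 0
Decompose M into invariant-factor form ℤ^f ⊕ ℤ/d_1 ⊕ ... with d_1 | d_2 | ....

Answer: M ≅ ℤ^1 ⊕ ℤ/5

Derivation:
rank_ℚ(R)=1; free=2−1=1
SNF(R) diag = [5] → torsion [5]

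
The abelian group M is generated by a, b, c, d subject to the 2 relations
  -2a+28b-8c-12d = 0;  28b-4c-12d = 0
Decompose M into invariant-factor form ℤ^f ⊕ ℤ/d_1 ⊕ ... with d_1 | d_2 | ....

rank_ℚ(R)=2; free=4−2=2
SNF(R) diag = [2, 4] → torsion [2, 4]

Answer: M ≅ ℤ^2 ⊕ ℤ/2 ⊕ ℤ/4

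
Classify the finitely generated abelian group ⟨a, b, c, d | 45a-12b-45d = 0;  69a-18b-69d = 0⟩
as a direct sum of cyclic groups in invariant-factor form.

rank_ℚ(R)=2; free=4−2=2
SNF(R) diag = [3, 6] → torsion [3, 6]

Answer: M ≅ ℤ^2 ⊕ ℤ/3 ⊕ ℤ/6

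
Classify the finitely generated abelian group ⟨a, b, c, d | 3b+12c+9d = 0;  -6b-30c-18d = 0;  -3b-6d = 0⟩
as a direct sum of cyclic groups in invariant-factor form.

Answer: M ≅ ℤ^1 ⊕ ℤ/3 ⊕ ℤ/3 ⊕ ℤ/6

Derivation:
rank_ℚ(R)=3; free=4−3=1
SNF(R) diag = [3, 3, 6] → torsion [3, 3, 6]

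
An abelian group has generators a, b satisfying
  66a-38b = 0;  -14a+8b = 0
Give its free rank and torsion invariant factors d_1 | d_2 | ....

rank_ℚ(R)=2; free=2−2=0
SNF(R) diag = [2, 2] → torsion [2, 2]

Answer: M ≅ ℤ/2 ⊕ ℤ/2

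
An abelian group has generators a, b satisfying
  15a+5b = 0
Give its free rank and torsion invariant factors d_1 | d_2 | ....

rank_ℚ(R)=1; free=2−1=1
SNF(R) diag = [5] → torsion [5]

Answer: M ≅ ℤ^1 ⊕ ℤ/5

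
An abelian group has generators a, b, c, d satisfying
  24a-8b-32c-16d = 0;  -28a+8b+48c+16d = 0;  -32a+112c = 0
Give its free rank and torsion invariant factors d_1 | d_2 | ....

Answer: M ≅ ℤ^1 ⊕ ℤ/4 ⊕ ℤ/8 ⊕ ℤ/16

Derivation:
rank_ℚ(R)=3; free=4−3=1
SNF(R) diag = [4, 8, 16] → torsion [4, 8, 16]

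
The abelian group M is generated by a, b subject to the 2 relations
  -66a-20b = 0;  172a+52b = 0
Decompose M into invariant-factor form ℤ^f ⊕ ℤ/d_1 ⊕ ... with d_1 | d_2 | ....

Answer: M ≅ ℤ/2 ⊕ ℤ/4

Derivation:
rank_ℚ(R)=2; free=2−2=0
SNF(R) diag = [2, 4] → torsion [2, 4]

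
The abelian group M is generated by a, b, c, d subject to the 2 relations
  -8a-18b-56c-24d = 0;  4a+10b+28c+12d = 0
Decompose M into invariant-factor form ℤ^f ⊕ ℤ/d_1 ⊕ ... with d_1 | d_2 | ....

Answer: M ≅ ℤ^2 ⊕ ℤ/2 ⊕ ℤ/4

Derivation:
rank_ℚ(R)=2; free=4−2=2
SNF(R) diag = [2, 4] → torsion [2, 4]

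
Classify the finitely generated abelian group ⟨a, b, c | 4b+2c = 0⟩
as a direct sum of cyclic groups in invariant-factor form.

Answer: M ≅ ℤ^2 ⊕ ℤ/2

Derivation:
rank_ℚ(R)=1; free=3−1=2
SNF(R) diag = [2] → torsion [2]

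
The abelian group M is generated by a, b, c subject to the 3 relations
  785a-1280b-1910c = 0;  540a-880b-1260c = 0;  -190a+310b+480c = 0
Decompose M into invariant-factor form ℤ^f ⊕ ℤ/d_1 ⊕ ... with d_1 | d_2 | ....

Answer: M ≅ ℤ/5 ⊕ ℤ/10 ⊕ ℤ/20

Derivation:
rank_ℚ(R)=3; free=3−3=0
SNF(R) diag = [5, 10, 20] → torsion [5, 10, 20]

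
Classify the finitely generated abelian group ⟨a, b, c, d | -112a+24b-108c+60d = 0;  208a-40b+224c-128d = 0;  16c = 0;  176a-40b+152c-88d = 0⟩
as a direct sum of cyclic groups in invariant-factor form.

Answer: M ≅ ℤ/4 ⊕ ℤ/8 ⊕ ℤ/16 ⊕ ℤ/32

Derivation:
rank_ℚ(R)=4; free=4−4=0
SNF(R) diag = [4, 8, 16, 32] → torsion [4, 8, 16, 32]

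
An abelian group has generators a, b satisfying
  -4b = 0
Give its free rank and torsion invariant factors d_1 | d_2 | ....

Answer: M ≅ ℤ^1 ⊕ ℤ/4

Derivation:
rank_ℚ(R)=1; free=2−1=1
SNF(R) diag = [4] → torsion [4]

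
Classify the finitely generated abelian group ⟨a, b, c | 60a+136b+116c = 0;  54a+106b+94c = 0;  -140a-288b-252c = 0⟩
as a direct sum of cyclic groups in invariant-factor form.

Answer: M ≅ ℤ/2 ⊕ ℤ/4 ⊕ ℤ/8

Derivation:
rank_ℚ(R)=3; free=3−3=0
SNF(R) diag = [2, 4, 8] → torsion [2, 4, 8]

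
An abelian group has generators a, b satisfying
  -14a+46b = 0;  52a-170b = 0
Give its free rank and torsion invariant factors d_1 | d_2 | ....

Answer: M ≅ ℤ/2 ⊕ ℤ/6

Derivation:
rank_ℚ(R)=2; free=2−2=0
SNF(R) diag = [2, 6] → torsion [2, 6]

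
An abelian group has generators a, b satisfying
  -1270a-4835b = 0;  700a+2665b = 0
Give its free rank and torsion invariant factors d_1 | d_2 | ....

rank_ℚ(R)=2; free=2−2=0
SNF(R) diag = [5, 10] → torsion [5, 10]

Answer: M ≅ ℤ/5 ⊕ ℤ/10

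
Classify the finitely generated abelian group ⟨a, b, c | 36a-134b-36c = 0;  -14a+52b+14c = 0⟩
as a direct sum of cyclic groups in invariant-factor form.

rank_ℚ(R)=2; free=3−2=1
SNF(R) diag = [2, 2] → torsion [2, 2]

Answer: M ≅ ℤ^1 ⊕ ℤ/2 ⊕ ℤ/2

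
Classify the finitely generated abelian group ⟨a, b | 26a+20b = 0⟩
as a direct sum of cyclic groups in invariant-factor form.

Answer: M ≅ ℤ^1 ⊕ ℤ/2

Derivation:
rank_ℚ(R)=1; free=2−1=1
SNF(R) diag = [2] → torsion [2]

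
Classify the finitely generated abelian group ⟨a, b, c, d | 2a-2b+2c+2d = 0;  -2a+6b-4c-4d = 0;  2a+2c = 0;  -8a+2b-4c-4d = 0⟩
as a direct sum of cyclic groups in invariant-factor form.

rank_ℚ(R)=4; free=4−4=0
SNF(R) diag = [2, 2, 2, 2] → torsion [2, 2, 2, 2]

Answer: M ≅ ℤ/2 ⊕ ℤ/2 ⊕ ℤ/2 ⊕ ℤ/2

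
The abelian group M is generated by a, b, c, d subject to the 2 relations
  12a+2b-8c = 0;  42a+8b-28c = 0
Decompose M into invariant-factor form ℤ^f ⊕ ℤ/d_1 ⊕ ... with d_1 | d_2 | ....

rank_ℚ(R)=2; free=4−2=2
SNF(R) diag = [2, 2] → torsion [2, 2]

Answer: M ≅ ℤ^2 ⊕ ℤ/2 ⊕ ℤ/2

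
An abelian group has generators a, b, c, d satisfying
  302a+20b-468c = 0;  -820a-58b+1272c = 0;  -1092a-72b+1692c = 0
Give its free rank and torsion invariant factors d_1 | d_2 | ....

rank_ℚ(R)=3; free=4−3=1
SNF(R) diag = [2, 6, 12] → torsion [2, 6, 12]

Answer: M ≅ ℤ^1 ⊕ ℤ/2 ⊕ ℤ/6 ⊕ ℤ/12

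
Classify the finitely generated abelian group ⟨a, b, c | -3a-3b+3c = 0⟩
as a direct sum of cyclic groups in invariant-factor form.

Answer: M ≅ ℤ^2 ⊕ ℤ/3

Derivation:
rank_ℚ(R)=1; free=3−1=2
SNF(R) diag = [3] → torsion [3]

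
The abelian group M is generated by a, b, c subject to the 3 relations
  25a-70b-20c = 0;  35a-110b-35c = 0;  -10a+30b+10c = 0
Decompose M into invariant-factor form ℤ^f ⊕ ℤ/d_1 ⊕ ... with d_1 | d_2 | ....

Answer: M ≅ ℤ/5 ⊕ ℤ/5 ⊕ ℤ/10

Derivation:
rank_ℚ(R)=3; free=3−3=0
SNF(R) diag = [5, 5, 10] → torsion [5, 5, 10]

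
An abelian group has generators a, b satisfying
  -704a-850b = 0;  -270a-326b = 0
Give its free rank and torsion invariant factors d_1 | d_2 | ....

Answer: M ≅ ℤ/2 ⊕ ℤ/2

Derivation:
rank_ℚ(R)=2; free=2−2=0
SNF(R) diag = [2, 2] → torsion [2, 2]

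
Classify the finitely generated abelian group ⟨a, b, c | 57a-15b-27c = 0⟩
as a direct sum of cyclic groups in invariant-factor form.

rank_ℚ(R)=1; free=3−1=2
SNF(R) diag = [3] → torsion [3]

Answer: M ≅ ℤ^2 ⊕ ℤ/3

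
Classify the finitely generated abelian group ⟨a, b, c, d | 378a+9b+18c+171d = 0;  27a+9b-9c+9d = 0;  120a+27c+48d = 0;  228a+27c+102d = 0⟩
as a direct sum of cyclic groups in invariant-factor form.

Answer: M ≅ ℤ/3 ⊕ ℤ/9 ⊕ ℤ/27 ⊕ ℤ/54

Derivation:
rank_ℚ(R)=4; free=4−4=0
SNF(R) diag = [3, 9, 27, 54] → torsion [3, 9, 27, 54]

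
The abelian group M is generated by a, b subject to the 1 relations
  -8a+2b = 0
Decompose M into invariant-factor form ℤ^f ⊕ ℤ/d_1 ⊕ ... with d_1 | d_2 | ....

Answer: M ≅ ℤ^1 ⊕ ℤ/2

Derivation:
rank_ℚ(R)=1; free=2−1=1
SNF(R) diag = [2] → torsion [2]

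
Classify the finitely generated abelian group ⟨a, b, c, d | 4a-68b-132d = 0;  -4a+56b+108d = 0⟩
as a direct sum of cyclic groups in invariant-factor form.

Answer: M ≅ ℤ^2 ⊕ ℤ/4 ⊕ ℤ/12

Derivation:
rank_ℚ(R)=2; free=4−2=2
SNF(R) diag = [4, 12] → torsion [4, 12]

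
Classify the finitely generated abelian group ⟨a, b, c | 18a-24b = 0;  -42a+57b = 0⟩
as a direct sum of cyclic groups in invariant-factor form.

rank_ℚ(R)=2; free=3−2=1
SNF(R) diag = [3, 6] → torsion [3, 6]

Answer: M ≅ ℤ^1 ⊕ ℤ/3 ⊕ ℤ/6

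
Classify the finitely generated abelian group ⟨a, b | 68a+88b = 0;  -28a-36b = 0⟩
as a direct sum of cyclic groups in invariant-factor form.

rank_ℚ(R)=2; free=2−2=0
SNF(R) diag = [4, 4] → torsion [4, 4]

Answer: M ≅ ℤ/4 ⊕ ℤ/4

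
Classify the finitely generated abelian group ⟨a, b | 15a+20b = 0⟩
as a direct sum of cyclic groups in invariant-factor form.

rank_ℚ(R)=1; free=2−1=1
SNF(R) diag = [5] → torsion [5]

Answer: M ≅ ℤ^1 ⊕ ℤ/5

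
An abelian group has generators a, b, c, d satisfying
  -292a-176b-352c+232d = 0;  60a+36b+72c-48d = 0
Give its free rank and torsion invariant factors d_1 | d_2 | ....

Answer: M ≅ ℤ^2 ⊕ ℤ/4 ⊕ ℤ/12

Derivation:
rank_ℚ(R)=2; free=4−2=2
SNF(R) diag = [4, 12] → torsion [4, 12]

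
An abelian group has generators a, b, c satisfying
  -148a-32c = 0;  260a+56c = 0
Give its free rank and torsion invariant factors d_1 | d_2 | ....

Answer: M ≅ ℤ^1 ⊕ ℤ/4 ⊕ ℤ/8

Derivation:
rank_ℚ(R)=2; free=3−2=1
SNF(R) diag = [4, 8] → torsion [4, 8]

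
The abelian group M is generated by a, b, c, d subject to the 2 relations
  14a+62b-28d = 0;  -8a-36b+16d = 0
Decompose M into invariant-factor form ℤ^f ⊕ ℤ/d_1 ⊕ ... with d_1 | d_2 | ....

rank_ℚ(R)=2; free=4−2=2
SNF(R) diag = [2, 4] → torsion [2, 4]

Answer: M ≅ ℤ^2 ⊕ ℤ/2 ⊕ ℤ/4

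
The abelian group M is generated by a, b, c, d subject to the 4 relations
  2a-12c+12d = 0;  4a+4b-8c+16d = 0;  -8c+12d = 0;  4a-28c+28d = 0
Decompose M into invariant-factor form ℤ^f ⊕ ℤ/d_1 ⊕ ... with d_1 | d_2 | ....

Answer: M ≅ ℤ/2 ⊕ ℤ/4 ⊕ ℤ/4 ⊕ ℤ/4

Derivation:
rank_ℚ(R)=4; free=4−4=0
SNF(R) diag = [2, 4, 4, 4] → torsion [2, 4, 4, 4]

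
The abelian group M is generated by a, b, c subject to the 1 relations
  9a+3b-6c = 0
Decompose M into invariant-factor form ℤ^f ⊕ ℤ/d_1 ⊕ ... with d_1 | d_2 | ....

rank_ℚ(R)=1; free=3−1=2
SNF(R) diag = [3] → torsion [3]

Answer: M ≅ ℤ^2 ⊕ ℤ/3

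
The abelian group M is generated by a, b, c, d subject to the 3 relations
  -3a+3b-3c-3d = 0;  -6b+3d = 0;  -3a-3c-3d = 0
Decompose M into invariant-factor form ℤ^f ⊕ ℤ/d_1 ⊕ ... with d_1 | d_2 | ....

Answer: M ≅ ℤ^1 ⊕ ℤ/3 ⊕ ℤ/3 ⊕ ℤ/3

Derivation:
rank_ℚ(R)=3; free=4−3=1
SNF(R) diag = [3, 3, 3] → torsion [3, 3, 3]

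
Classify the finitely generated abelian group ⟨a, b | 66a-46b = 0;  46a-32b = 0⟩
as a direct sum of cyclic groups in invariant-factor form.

rank_ℚ(R)=2; free=2−2=0
SNF(R) diag = [2, 2] → torsion [2, 2]

Answer: M ≅ ℤ/2 ⊕ ℤ/2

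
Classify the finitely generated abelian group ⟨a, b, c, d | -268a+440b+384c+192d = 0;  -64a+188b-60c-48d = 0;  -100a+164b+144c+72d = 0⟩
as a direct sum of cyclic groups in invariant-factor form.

rank_ℚ(R)=3; free=4−3=1
SNF(R) diag = [4, 12, 36] → torsion [4, 12, 36]

Answer: M ≅ ℤ^1 ⊕ ℤ/4 ⊕ ℤ/12 ⊕ ℤ/36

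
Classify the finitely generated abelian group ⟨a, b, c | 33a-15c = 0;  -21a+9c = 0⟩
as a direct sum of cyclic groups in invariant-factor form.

Answer: M ≅ ℤ^1 ⊕ ℤ/3 ⊕ ℤ/6

Derivation:
rank_ℚ(R)=2; free=3−2=1
SNF(R) diag = [3, 6] → torsion [3, 6]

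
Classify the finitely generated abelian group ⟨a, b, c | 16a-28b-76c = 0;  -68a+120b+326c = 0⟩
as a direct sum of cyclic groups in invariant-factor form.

rank_ℚ(R)=2; free=3−2=1
SNF(R) diag = [2, 4] → torsion [2, 4]

Answer: M ≅ ℤ^1 ⊕ ℤ/2 ⊕ ℤ/4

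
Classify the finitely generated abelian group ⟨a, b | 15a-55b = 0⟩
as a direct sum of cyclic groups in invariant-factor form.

Answer: M ≅ ℤ^1 ⊕ ℤ/5

Derivation:
rank_ℚ(R)=1; free=2−1=1
SNF(R) diag = [5] → torsion [5]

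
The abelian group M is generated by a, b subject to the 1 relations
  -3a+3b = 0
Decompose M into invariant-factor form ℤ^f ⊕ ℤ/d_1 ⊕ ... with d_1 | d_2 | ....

rank_ℚ(R)=1; free=2−1=1
SNF(R) diag = [3] → torsion [3]

Answer: M ≅ ℤ^1 ⊕ ℤ/3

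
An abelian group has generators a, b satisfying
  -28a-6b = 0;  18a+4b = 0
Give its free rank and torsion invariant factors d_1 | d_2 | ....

Answer: M ≅ ℤ/2 ⊕ ℤ/2

Derivation:
rank_ℚ(R)=2; free=2−2=0
SNF(R) diag = [2, 2] → torsion [2, 2]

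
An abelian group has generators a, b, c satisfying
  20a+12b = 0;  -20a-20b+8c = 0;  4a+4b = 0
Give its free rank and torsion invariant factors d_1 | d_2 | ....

Answer: M ≅ ℤ/4 ⊕ ℤ/8 ⊕ ℤ/8

Derivation:
rank_ℚ(R)=3; free=3−3=0
SNF(R) diag = [4, 8, 8] → torsion [4, 8, 8]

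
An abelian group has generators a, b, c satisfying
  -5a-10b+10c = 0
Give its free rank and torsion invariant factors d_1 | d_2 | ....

rank_ℚ(R)=1; free=3−1=2
SNF(R) diag = [5] → torsion [5]

Answer: M ≅ ℤ^2 ⊕ ℤ/5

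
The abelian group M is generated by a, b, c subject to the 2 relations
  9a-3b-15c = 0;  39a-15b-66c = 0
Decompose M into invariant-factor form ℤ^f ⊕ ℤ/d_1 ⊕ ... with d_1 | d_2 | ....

Answer: M ≅ ℤ^1 ⊕ ℤ/3 ⊕ ℤ/3

Derivation:
rank_ℚ(R)=2; free=3−2=1
SNF(R) diag = [3, 3] → torsion [3, 3]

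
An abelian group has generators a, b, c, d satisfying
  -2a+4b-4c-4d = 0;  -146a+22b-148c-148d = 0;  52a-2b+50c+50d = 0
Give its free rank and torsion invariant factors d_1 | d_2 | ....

rank_ℚ(R)=3; free=4−3=1
SNF(R) diag = [2, 6, 18] → torsion [2, 6, 18]

Answer: M ≅ ℤ^1 ⊕ ℤ/2 ⊕ ℤ/6 ⊕ ℤ/18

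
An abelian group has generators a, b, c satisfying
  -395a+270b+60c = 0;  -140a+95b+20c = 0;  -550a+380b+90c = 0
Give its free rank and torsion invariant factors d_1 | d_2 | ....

Answer: M ≅ ℤ/5 ⊕ ℤ/5 ⊕ ℤ/10

Derivation:
rank_ℚ(R)=3; free=3−3=0
SNF(R) diag = [5, 5, 10] → torsion [5, 5, 10]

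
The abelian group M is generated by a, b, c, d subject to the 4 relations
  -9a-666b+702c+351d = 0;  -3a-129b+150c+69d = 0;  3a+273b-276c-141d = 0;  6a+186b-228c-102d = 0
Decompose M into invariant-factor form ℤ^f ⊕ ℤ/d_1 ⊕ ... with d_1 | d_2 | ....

rank_ℚ(R)=4; free=4−4=0
SNF(R) diag = [3, 9, 18, 36] → torsion [3, 9, 18, 36]

Answer: M ≅ ℤ/3 ⊕ ℤ/9 ⊕ ℤ/18 ⊕ ℤ/36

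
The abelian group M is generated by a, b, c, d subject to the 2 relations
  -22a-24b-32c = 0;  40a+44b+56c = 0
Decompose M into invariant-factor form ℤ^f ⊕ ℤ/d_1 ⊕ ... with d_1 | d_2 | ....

rank_ℚ(R)=2; free=4−2=2
SNF(R) diag = [2, 4] → torsion [2, 4]

Answer: M ≅ ℤ^2 ⊕ ℤ/2 ⊕ ℤ/4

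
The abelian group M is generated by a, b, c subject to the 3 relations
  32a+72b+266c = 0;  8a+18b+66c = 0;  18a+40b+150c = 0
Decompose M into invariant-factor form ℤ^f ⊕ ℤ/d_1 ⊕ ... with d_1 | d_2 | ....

Answer: M ≅ ℤ/2 ⊕ ℤ/2 ⊕ ℤ/2

Derivation:
rank_ℚ(R)=3; free=3−3=0
SNF(R) diag = [2, 2, 2] → torsion [2, 2, 2]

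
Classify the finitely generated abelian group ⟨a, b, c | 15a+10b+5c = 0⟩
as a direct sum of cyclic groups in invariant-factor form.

Answer: M ≅ ℤ^2 ⊕ ℤ/5

Derivation:
rank_ℚ(R)=1; free=3−1=2
SNF(R) diag = [5] → torsion [5]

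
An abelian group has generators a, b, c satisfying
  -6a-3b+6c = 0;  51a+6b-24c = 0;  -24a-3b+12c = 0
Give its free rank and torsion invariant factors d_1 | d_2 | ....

Answer: M ≅ ℤ/3 ⊕ ℤ/3 ⊕ ℤ/6

Derivation:
rank_ℚ(R)=3; free=3−3=0
SNF(R) diag = [3, 3, 6] → torsion [3, 3, 6]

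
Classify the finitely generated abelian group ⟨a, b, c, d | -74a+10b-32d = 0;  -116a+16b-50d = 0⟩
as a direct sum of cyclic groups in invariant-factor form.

rank_ℚ(R)=2; free=4−2=2
SNF(R) diag = [2, 6] → torsion [2, 6]

Answer: M ≅ ℤ^2 ⊕ ℤ/2 ⊕ ℤ/6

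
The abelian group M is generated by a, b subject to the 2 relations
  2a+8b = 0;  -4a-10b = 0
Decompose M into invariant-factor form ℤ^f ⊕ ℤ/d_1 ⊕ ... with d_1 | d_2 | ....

Answer: M ≅ ℤ/2 ⊕ ℤ/6

Derivation:
rank_ℚ(R)=2; free=2−2=0
SNF(R) diag = [2, 6] → torsion [2, 6]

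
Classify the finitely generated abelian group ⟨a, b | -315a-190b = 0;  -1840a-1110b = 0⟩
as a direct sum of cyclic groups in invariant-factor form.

Answer: M ≅ ℤ/5 ⊕ ℤ/10

Derivation:
rank_ℚ(R)=2; free=2−2=0
SNF(R) diag = [5, 10] → torsion [5, 10]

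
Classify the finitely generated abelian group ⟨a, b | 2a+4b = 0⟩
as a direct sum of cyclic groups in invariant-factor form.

rank_ℚ(R)=1; free=2−1=1
SNF(R) diag = [2] → torsion [2]

Answer: M ≅ ℤ^1 ⊕ ℤ/2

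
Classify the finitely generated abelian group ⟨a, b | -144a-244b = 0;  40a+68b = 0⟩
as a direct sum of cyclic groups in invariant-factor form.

Answer: M ≅ ℤ/4 ⊕ ℤ/8

Derivation:
rank_ℚ(R)=2; free=2−2=0
SNF(R) diag = [4, 8] → torsion [4, 8]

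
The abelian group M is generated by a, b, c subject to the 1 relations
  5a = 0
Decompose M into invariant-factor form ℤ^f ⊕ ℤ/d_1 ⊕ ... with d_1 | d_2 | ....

rank_ℚ(R)=1; free=3−1=2
SNF(R) diag = [5] → torsion [5]

Answer: M ≅ ℤ^2 ⊕ ℤ/5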